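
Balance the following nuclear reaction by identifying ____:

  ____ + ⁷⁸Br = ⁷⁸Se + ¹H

Conserve mass number: A + 78 = 78 + 1, so A = 1.
Conserve atomic number: Z + 35 = 34 + 1, so Z = 0.
A = 1 and Z = 0 is ¹n — a neutron.

neutron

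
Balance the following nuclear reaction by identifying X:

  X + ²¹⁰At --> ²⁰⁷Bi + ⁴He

neutron

Conserve mass number: A + 210 = 207 + 4, so A = 1.
Conserve atomic number: Z + 85 = 83 + 2, so Z = 0.
A = 1 and Z = 0 is ¹n — a neutron.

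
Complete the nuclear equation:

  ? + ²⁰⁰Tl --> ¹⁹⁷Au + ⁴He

Conserve mass number: A + 200 = 197 + 4, so A = 1.
Conserve atomic number: Z + 81 = 79 + 2, so Z = 0.
A = 1 and Z = 0 is ¹n — a neutron.

neutron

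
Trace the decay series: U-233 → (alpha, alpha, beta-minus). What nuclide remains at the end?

Start: (A, Z) = (233, 92).
After α: (229, 90).
After α: (225, 88).
After β⁻: (225, 89).
Z = 89 is actinium.

Ac-225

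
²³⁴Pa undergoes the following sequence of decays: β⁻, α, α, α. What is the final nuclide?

Start: (A, Z) = (234, 91).
After β⁻: (234, 92).
After α: (230, 90).
After α: (226, 88).
After α: (222, 86).
Z = 86 is radon.

Rn-222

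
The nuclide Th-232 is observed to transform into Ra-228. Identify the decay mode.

ΔA = 228 − 232 = -4; ΔZ = 88 − 90 = -2.
A drops by 4 and Z drops by 2 — the signature of alpha emission.

alpha decay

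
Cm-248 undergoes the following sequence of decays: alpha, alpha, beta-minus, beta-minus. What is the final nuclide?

Start: (A, Z) = (248, 96).
After α: (244, 94).
After α: (240, 92).
After β⁻: (240, 93).
After β⁻: (240, 94).
Z = 94 is plutonium.

Pu-240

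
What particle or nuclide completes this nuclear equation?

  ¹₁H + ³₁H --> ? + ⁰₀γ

Conserve mass number: 1 + 3 = A + 0, so A = 4.
Conserve atomic number: 1 + 1 = Z + 0, so Z = 2.
A = 4 and Z = 2 is ⁴₂He — an alpha particle.

He-4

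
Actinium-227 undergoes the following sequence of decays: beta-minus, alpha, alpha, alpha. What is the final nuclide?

Start: (A, Z) = (227, 89).
After β⁻: (227, 90).
After α: (223, 88).
After α: (219, 86).
After α: (215, 84).
Z = 84 is polonium.

Po-215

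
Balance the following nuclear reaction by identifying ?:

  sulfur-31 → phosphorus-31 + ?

positron

Conserve mass number: 31 = 31 + A, so A = 0.
Conserve atomic number: 16 = 15 + Z, so Z = 1.
A = 0 and Z = 1 is e⁺ — a positron.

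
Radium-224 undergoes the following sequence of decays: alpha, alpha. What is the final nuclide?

Po-216

Start: (A, Z) = (224, 88).
After α: (220, 86).
After α: (216, 84).
Z = 84 is polonium.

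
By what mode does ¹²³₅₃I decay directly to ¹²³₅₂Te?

beta-plus decay or electron capture

ΔA = 123 − 123 = 0; ΔZ = 52 − 53 = -1.
A is unchanged and Z drops by 1 — a proton has become a neutron (β⁺ emission or electron capture).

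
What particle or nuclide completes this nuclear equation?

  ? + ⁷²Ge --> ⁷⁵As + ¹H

alpha particle

Conserve mass number: A + 72 = 75 + 1, so A = 4.
Conserve atomic number: Z + 32 = 33 + 1, so Z = 2.
A = 4 and Z = 2 is ⁴He — an alpha particle.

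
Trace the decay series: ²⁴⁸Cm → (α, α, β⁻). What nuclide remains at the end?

Np-240

Start: (A, Z) = (248, 96).
After α: (244, 94).
After α: (240, 92).
After β⁻: (240, 93).
Z = 93 is neptunium.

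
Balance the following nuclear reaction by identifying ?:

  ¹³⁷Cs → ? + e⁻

Ba-137

Conserve mass number: 137 = A + 0, so A = 137.
Conserve atomic number: 55 = Z − 1, so Z = 56.
Z = 56 is barium, so the species is ¹³⁷Ba.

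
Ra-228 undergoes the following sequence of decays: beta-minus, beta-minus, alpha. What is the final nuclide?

Start: (A, Z) = (228, 88).
After β⁻: (228, 89).
After β⁻: (228, 90).
After α: (224, 88).
Z = 88 is radium.

Ra-224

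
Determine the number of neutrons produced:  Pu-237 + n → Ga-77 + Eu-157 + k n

Conserve mass number: 238 = 77 + 157 + k, so k = 238 − 234 = 4.
Check atomic number: 94 = 31 + 63 + 0 = 94. ✓

4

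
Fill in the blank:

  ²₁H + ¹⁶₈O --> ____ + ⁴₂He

Conserve mass number: 2 + 16 = A + 4, so A = 14.
Conserve atomic number: 1 + 8 = Z + 2, so Z = 7.
Z = 7 is nitrogen, so the species is ¹⁴₇N.

N-14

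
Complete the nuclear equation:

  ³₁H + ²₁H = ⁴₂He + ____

Conserve mass number: 3 + 2 = 4 + A, so A = 1.
Conserve atomic number: 1 + 1 = 2 + Z, so Z = 0.
A = 1 and Z = 0 is ¹₀n — a neutron.

neutron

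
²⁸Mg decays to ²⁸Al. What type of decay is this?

ΔA = 28 − 28 = 0; ΔZ = 13 − 12 = +1.
A is unchanged and Z rises by 1 — a neutron has become a proton (β⁻ decay).

beta-minus decay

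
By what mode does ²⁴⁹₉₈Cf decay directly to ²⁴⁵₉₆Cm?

alpha decay

ΔA = 245 − 249 = -4; ΔZ = 96 − 98 = -2.
A drops by 4 and Z drops by 2 — the signature of alpha emission.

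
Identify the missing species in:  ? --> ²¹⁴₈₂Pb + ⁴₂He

Po-218

Conserve mass number: A = 214 + 4, so A = 218.
Conserve atomic number: Z = 82 + 2, so Z = 84.
Z = 84 is polonium, so the species is ²¹⁸₈₄Po.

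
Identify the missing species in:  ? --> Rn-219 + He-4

Conserve mass number: A = 219 + 4, so A = 223.
Conserve atomic number: Z = 86 + 2, so Z = 88.
Z = 88 is radium, so the species is Ra-223.

Ra-223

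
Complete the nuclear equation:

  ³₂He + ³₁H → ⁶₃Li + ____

Conserve mass number: 3 + 3 = 6 + A, so A = 0.
Conserve atomic number: 2 + 1 = 3 + Z, so Z = 0.
A = 0 and Z = 0 is ⁰₀γ — a gamma ray.

gamma ray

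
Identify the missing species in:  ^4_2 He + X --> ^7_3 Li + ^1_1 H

Conserve mass number: 4 + A = 7 + 1, so A = 4.
Conserve atomic number: 2 + Z = 3 + 1, so Z = 2.
A = 4 and Z = 2 is ^4_2 He — an alpha particle.

alpha particle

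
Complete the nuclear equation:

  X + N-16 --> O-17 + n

Conserve mass number: A + 16 = 17 + 1, so A = 2.
Conserve atomic number: Z + 7 = 8 + 0, so Z = 1.
A = 2 and Z = 1 is H-2 — a deuteron.

deuteron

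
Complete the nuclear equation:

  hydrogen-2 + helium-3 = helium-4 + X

Conserve mass number: 2 + 3 = 4 + A, so A = 1.
Conserve atomic number: 1 + 2 = 2 + Z, so Z = 1.
A = 1 and Z = 1 is hydrogen-1 — a proton.

proton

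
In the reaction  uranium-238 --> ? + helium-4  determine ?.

Th-234

Conserve mass number: 238 = A + 4, so A = 234.
Conserve atomic number: 92 = Z + 2, so Z = 90.
Z = 90 is thorium, so the species is thorium-234.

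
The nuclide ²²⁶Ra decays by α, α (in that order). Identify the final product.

Po-218

Start: (A, Z) = (226, 88).
After α: (222, 86).
After α: (218, 84).
Z = 84 is polonium.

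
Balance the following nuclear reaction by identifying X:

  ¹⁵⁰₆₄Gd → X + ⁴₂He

Conserve mass number: 150 = A + 4, so A = 146.
Conserve atomic number: 64 = Z + 2, so Z = 62.
Z = 62 is samarium, so the species is ¹⁴⁶₆₂Sm.

Sm-146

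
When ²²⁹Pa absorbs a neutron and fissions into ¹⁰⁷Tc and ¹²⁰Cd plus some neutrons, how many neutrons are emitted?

3

Conserve mass number: 230 = 107 + 120 + k, so k = 230 − 227 = 3.
Check atomic number: 91 = 43 + 48 + 0 = 91. ✓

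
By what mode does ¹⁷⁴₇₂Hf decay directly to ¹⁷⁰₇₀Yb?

ΔA = 170 − 174 = -4; ΔZ = 70 − 72 = -2.
A drops by 4 and Z drops by 2 — the signature of alpha emission.

alpha decay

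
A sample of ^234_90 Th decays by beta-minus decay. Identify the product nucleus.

Beta-minus decay: mass number changes by +0, atomic number by +1.
A: 234 = 234; Z: 90 + 1 = 91.
Z = 91 is protactinium, so the daughter is ^234_91 Pa.

Pa-234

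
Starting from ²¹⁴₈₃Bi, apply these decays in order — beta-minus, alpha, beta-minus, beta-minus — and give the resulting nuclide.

Start: (A, Z) = (214, 83).
After β⁻: (214, 84).
After α: (210, 82).
After β⁻: (210, 83).
After β⁻: (210, 84).
Z = 84 is polonium.

Po-210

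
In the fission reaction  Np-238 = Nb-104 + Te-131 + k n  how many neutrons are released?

3

Conserve mass number: 238 = 104 + 131 + k, so k = 238 − 235 = 3.
Check atomic number: 93 = 41 + 52 + 0 = 93. ✓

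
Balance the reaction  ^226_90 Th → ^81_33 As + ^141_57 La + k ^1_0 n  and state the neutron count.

4

Conserve mass number: 226 = 81 + 141 + k, so k = 226 − 222 = 4.
Check atomic number: 90 = 33 + 57 + 0 = 90. ✓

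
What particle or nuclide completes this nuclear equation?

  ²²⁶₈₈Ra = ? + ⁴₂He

Rn-222

Conserve mass number: 226 = A + 4, so A = 222.
Conserve atomic number: 88 = Z + 2, so Z = 86.
Z = 86 is radon, so the species is ²²²₈₆Rn.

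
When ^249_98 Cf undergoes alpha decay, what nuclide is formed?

Cm-245

Alpha decay: mass number changes by -4, atomic number by -2.
A: 249 − 4 = 245; Z: 98 − 2 = 96.
Z = 96 is curium, so the daughter is ^245_96 Cm.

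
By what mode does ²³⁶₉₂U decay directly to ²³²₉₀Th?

ΔA = 232 − 236 = -4; ΔZ = 90 − 92 = -2.
A drops by 4 and Z drops by 2 — the signature of alpha emission.

alpha decay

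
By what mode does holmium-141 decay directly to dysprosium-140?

ΔA = 140 − 141 = -1; ΔZ = 66 − 67 = -1.
A drops by 1 and Z drops by 1 — a proton was emitted.

proton emission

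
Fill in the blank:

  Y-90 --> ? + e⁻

Zr-90

Conserve mass number: 90 = A + 0, so A = 90.
Conserve atomic number: 39 = Z − 1, so Z = 40.
Z = 40 is zirconium, so the species is Zr-90.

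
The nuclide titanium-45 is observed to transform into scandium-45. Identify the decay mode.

beta-plus decay or electron capture

ΔA = 45 − 45 = 0; ΔZ = 21 − 22 = -1.
A is unchanged and Z drops by 1 — a proton has become a neutron (β⁺ emission or electron capture).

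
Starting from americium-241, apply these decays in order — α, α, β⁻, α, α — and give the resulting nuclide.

Ra-225

Start: (A, Z) = (241, 95).
After α: (237, 93).
After α: (233, 91).
After β⁻: (233, 92).
After α: (229, 90).
After α: (225, 88).
Z = 88 is radium.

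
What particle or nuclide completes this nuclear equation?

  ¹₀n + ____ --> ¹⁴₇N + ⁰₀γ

Conserve mass number: 1 + A = 14 + 0, so A = 13.
Conserve atomic number: 0 + Z = 7 + 0, so Z = 7.
Z = 7 is nitrogen, so the species is ¹³₇N.

N-13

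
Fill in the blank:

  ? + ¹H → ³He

Conserve mass number: A + 1 = 3, so A = 2.
Conserve atomic number: Z + 1 = 2, so Z = 1.
A = 2 and Z = 1 is ²H — a deuteron.

deuteron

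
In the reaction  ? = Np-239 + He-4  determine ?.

Conserve mass number: A = 239 + 4, so A = 243.
Conserve atomic number: Z = 93 + 2, so Z = 95.
Z = 95 is americium, so the species is Am-243.

Am-243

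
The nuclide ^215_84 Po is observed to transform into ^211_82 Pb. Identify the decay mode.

alpha decay

ΔA = 211 − 215 = -4; ΔZ = 82 − 84 = -2.
A drops by 4 and Z drops by 2 — the signature of alpha emission.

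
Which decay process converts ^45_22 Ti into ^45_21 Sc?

beta-plus decay or electron capture

ΔA = 45 − 45 = 0; ΔZ = 21 − 22 = -1.
A is unchanged and Z drops by 1 — a proton has become a neutron (β⁺ emission or electron capture).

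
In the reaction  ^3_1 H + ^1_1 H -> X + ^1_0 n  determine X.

Conserve mass number: 3 + 1 = A + 1, so A = 3.
Conserve atomic number: 1 + 1 = Z + 0, so Z = 2.
Z = 2 is helium, so the species is ^3_2 He.

He-3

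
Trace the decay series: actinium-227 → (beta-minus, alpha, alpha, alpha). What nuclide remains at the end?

Start: (A, Z) = (227, 89).
After β⁻: (227, 90).
After α: (223, 88).
After α: (219, 86).
After α: (215, 84).
Z = 84 is polonium.

Po-215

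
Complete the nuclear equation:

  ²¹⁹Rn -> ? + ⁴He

Conserve mass number: 219 = A + 4, so A = 215.
Conserve atomic number: 86 = Z + 2, so Z = 84.
Z = 84 is polonium, so the species is ²¹⁵Po.

Po-215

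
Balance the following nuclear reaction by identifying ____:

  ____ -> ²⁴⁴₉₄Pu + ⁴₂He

Cm-248

Conserve mass number: A = 244 + 4, so A = 248.
Conserve atomic number: Z = 94 + 2, so Z = 96.
Z = 96 is curium, so the species is ²⁴⁸₉₆Cm.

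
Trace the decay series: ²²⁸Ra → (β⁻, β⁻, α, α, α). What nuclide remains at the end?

Po-216

Start: (A, Z) = (228, 88).
After β⁻: (228, 89).
After β⁻: (228, 90).
After α: (224, 88).
After α: (220, 86).
After α: (216, 84).
Z = 84 is polonium.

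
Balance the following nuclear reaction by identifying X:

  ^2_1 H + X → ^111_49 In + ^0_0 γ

Cd-109

Conserve mass number: 2 + A = 111 + 0, so A = 109.
Conserve atomic number: 1 + Z = 49 + 0, so Z = 48.
Z = 48 is cadmium, so the species is ^109_48 Cd.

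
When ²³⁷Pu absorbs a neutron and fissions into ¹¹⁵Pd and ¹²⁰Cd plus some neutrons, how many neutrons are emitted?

3

Conserve mass number: 238 = 115 + 120 + k, so k = 238 − 235 = 3.
Check atomic number: 94 = 46 + 48 + 0 = 94. ✓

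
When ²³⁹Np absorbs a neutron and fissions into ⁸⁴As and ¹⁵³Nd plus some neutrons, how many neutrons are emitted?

Conserve mass number: 240 = 84 + 153 + k, so k = 240 − 237 = 3.
Check atomic number: 93 = 33 + 60 + 0 = 93. ✓

3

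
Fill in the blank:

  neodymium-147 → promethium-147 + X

Conserve mass number: 147 = 147 + A, so A = 0.
Conserve atomic number: 60 = 61 + Z, so Z = -1.
A = 0 and Z = -1 is e⁻ — a beta-minus particle.

beta-minus particle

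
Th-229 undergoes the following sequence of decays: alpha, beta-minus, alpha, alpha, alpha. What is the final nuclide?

Bi-213

Start: (A, Z) = (229, 90).
After α: (225, 88).
After β⁻: (225, 89).
After α: (221, 87).
After α: (217, 85).
After α: (213, 83).
Z = 83 is bismuth.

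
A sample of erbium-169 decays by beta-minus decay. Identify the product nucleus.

Tm-169

Beta-minus decay: mass number changes by +0, atomic number by +1.
A: 169 = 169; Z: 68 + 1 = 69.
Z = 69 is thulium, so the daughter is thulium-169.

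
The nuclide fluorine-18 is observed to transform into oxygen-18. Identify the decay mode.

ΔA = 18 − 18 = 0; ΔZ = 8 − 9 = -1.
A is unchanged and Z drops by 1 — a proton has become a neutron (β⁺ emission or electron capture).

beta-plus decay or electron capture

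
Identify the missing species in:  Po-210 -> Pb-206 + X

alpha particle

Conserve mass number: 210 = 206 + A, so A = 4.
Conserve atomic number: 84 = 82 + Z, so Z = 2.
A = 4 and Z = 2 is He-4 — an alpha particle.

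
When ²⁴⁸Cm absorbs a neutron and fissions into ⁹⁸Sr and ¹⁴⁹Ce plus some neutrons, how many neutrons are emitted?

2

Conserve mass number: 249 = 98 + 149 + k, so k = 249 − 247 = 2.
Check atomic number: 96 = 38 + 58 + 0 = 96. ✓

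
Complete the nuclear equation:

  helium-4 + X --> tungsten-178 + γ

Conserve mass number: 4 + A = 178 + 0, so A = 174.
Conserve atomic number: 2 + Z = 74 + 0, so Z = 72.
Z = 72 is hafnium, so the species is hafnium-174.

Hf-174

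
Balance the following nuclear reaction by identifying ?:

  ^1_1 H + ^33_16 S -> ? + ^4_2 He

Conserve mass number: 1 + 33 = A + 4, so A = 30.
Conserve atomic number: 1 + 16 = Z + 2, so Z = 15.
Z = 15 is phosphorus, so the species is ^30_15 P.

P-30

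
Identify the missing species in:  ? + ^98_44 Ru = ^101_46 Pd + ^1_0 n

Conserve mass number: A + 98 = 101 + 1, so A = 4.
Conserve atomic number: Z + 44 = 46 + 0, so Z = 2.
A = 4 and Z = 2 is ^4_2 He — an alpha particle.

alpha particle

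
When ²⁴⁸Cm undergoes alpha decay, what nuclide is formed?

Pu-244

Alpha decay: mass number changes by -4, atomic number by -2.
A: 248 − 4 = 244; Z: 96 − 2 = 94.
Z = 94 is plutonium, so the daughter is ²⁴⁴Pu.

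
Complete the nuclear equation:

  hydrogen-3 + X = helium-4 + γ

Conserve mass number: 3 + A = 4 + 0, so A = 1.
Conserve atomic number: 1 + Z = 2 + 0, so Z = 1.
A = 1 and Z = 1 is hydrogen-1 — a proton.

proton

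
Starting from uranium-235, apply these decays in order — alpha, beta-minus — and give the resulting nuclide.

Pa-231

Start: (A, Z) = (235, 92).
After α: (231, 90).
After β⁻: (231, 91).
Z = 91 is protactinium.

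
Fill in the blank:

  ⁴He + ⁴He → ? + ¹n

Be-7

Conserve mass number: 4 + 4 = A + 1, so A = 7.
Conserve atomic number: 2 + 2 = Z + 0, so Z = 4.
Z = 4 is beryllium, so the species is ⁷Be.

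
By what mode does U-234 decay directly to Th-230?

ΔA = 230 − 234 = -4; ΔZ = 90 − 92 = -2.
A drops by 4 and Z drops by 2 — the signature of alpha emission.

alpha decay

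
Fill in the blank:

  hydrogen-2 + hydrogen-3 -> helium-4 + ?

neutron

Conserve mass number: 2 + 3 = 4 + A, so A = 1.
Conserve atomic number: 1 + 1 = 2 + Z, so Z = 0.
A = 1 and Z = 0 is neutron — a neutron.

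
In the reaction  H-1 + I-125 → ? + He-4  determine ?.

Te-122

Conserve mass number: 1 + 125 = A + 4, so A = 122.
Conserve atomic number: 1 + 53 = Z + 2, so Z = 52.
Z = 52 is tellurium, so the species is Te-122.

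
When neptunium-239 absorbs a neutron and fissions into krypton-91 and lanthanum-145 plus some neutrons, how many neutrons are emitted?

4

Conserve mass number: 240 = 91 + 145 + k, so k = 240 − 236 = 4.
Check atomic number: 93 = 36 + 57 + 0 = 93. ✓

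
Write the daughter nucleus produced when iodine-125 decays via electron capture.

Te-125

Electron capture: mass number changes by +0, atomic number by -1.
A: 125 = 125; Z: 53 − 1 = 52.
Z = 52 is tellurium, so the daughter is tellurium-125.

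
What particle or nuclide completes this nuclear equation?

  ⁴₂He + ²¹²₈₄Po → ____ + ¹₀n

Conserve mass number: 4 + 212 = A + 1, so A = 215.
Conserve atomic number: 2 + 84 = Z + 0, so Z = 86.
Z = 86 is radon, so the species is ²¹⁵₈₆Rn.

Rn-215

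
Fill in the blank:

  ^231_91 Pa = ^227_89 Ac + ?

alpha particle

Conserve mass number: 231 = 227 + A, so A = 4.
Conserve atomic number: 91 = 89 + Z, so Z = 2.
A = 4 and Z = 2 is ^4_2 He — an alpha particle.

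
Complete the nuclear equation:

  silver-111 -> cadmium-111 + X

beta-minus particle

Conserve mass number: 111 = 111 + A, so A = 0.
Conserve atomic number: 47 = 48 + Z, so Z = -1.
A = 0 and Z = -1 is e⁻ — a beta-minus particle.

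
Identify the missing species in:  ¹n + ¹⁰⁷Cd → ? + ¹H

Conserve mass number: 1 + 107 = A + 1, so A = 107.
Conserve atomic number: 0 + 48 = Z + 1, so Z = 47.
Z = 47 is silver, so the species is ¹⁰⁷Ag.

Ag-107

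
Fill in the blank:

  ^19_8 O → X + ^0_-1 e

F-19

Conserve mass number: 19 = A + 0, so A = 19.
Conserve atomic number: 8 = Z − 1, so Z = 9.
Z = 9 is fluorine, so the species is ^19_9 F.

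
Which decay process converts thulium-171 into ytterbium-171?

ΔA = 171 − 171 = 0; ΔZ = 70 − 69 = +1.
A is unchanged and Z rises by 1 — a neutron has become a proton (β⁻ decay).

beta-minus decay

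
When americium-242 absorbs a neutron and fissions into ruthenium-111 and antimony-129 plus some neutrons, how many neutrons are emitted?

Conserve mass number: 243 = 111 + 129 + k, so k = 243 − 240 = 3.
Check atomic number: 95 = 44 + 51 + 0 = 95. ✓

3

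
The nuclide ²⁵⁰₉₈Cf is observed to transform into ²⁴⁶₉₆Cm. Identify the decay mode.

alpha decay

ΔA = 246 − 250 = -4; ΔZ = 96 − 98 = -2.
A drops by 4 and Z drops by 2 — the signature of alpha emission.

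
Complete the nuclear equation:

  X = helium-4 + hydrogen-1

Li-5

Conserve mass number: A = 4 + 1, so A = 5.
Conserve atomic number: Z = 2 + 1, so Z = 3.
Z = 3 is lithium, so the species is lithium-5.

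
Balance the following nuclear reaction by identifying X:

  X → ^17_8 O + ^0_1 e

F-17

Conserve mass number: A = 17 + 0, so A = 17.
Conserve atomic number: Z = 8 + 1, so Z = 9.
Z = 9 is fluorine, so the species is ^17_9 F.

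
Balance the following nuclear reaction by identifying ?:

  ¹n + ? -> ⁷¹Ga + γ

Conserve mass number: 1 + A = 71 + 0, so A = 70.
Conserve atomic number: 0 + Z = 31 + 0, so Z = 31.
Z = 31 is gallium, so the species is ⁷⁰Ga.

Ga-70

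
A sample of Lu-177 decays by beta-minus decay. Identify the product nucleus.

Hf-177

Beta-minus decay: mass number changes by +0, atomic number by +1.
A: 177 = 177; Z: 71 + 1 = 72.
Z = 72 is hafnium, so the daughter is Hf-177.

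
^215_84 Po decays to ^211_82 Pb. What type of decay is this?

ΔA = 211 − 215 = -4; ΔZ = 82 − 84 = -2.
A drops by 4 and Z drops by 2 — the signature of alpha emission.

alpha decay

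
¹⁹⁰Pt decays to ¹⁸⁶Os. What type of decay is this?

alpha decay

ΔA = 186 − 190 = -4; ΔZ = 76 − 78 = -2.
A drops by 4 and Z drops by 2 — the signature of alpha emission.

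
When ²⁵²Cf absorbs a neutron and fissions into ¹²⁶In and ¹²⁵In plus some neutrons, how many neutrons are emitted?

2

Conserve mass number: 253 = 126 + 125 + k, so k = 253 − 251 = 2.
Check atomic number: 98 = 49 + 49 + 0 = 98. ✓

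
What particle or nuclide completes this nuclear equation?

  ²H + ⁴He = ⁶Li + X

gamma ray

Conserve mass number: 2 + 4 = 6 + A, so A = 0.
Conserve atomic number: 1 + 2 = 3 + Z, so Z = 0.
A = 0 and Z = 0 is γ — a gamma ray.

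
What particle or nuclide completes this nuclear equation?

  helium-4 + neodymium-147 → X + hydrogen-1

Pm-150

Conserve mass number: 4 + 147 = A + 1, so A = 150.
Conserve atomic number: 2 + 60 = Z + 1, so Z = 61.
Z = 61 is promethium, so the species is promethium-150.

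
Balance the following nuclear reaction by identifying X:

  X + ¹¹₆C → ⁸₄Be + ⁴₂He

Conserve mass number: A + 11 = 8 + 4, so A = 1.
Conserve atomic number: Z + 6 = 4 + 2, so Z = 0.
A = 1 and Z = 0 is ¹₀n — a neutron.

neutron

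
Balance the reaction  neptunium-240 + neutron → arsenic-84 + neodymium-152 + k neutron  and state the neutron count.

Conserve mass number: 241 = 84 + 152 + k, so k = 241 − 236 = 5.
Check atomic number: 93 = 33 + 60 + 0 = 93. ✓

5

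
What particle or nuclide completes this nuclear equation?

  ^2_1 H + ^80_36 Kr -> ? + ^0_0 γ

Rb-82

Conserve mass number: 2 + 80 = A + 0, so A = 82.
Conserve atomic number: 1 + 36 = Z + 0, so Z = 37.
Z = 37 is rubidium, so the species is ^82_37 Rb.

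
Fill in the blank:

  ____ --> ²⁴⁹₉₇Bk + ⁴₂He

Conserve mass number: A = 249 + 4, so A = 253.
Conserve atomic number: Z = 97 + 2, so Z = 99.
Z = 99 is einsteinium, so the species is ²⁵³₉₉Es.

Es-253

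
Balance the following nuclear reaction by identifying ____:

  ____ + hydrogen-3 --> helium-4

proton

Conserve mass number: A + 3 = 4, so A = 1.
Conserve atomic number: Z + 1 = 2, so Z = 1.
A = 1 and Z = 1 is hydrogen-1 — a proton.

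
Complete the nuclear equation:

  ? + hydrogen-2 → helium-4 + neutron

triton

Conserve mass number: A + 2 = 4 + 1, so A = 3.
Conserve atomic number: Z + 1 = 2 + 0, so Z = 1.
A = 3 and Z = 1 is hydrogen-3 — a triton.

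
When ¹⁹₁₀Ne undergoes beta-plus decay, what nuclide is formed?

Beta-plus decay: mass number changes by +0, atomic number by -1.
A: 19 = 19; Z: 10 − 1 = 9.
Z = 9 is fluorine, so the daughter is ¹⁹₉F.

F-19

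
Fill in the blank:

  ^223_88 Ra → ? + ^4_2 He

Conserve mass number: 223 = A + 4, so A = 219.
Conserve atomic number: 88 = Z + 2, so Z = 86.
Z = 86 is radon, so the species is ^219_86 Rn.

Rn-219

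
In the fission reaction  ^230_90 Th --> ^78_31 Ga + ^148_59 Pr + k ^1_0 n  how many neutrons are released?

Conserve mass number: 230 = 78 + 148 + k, so k = 230 − 226 = 4.
Check atomic number: 90 = 31 + 59 + 0 = 90. ✓

4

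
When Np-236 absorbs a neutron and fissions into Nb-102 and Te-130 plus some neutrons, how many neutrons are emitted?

5

Conserve mass number: 237 = 102 + 130 + k, so k = 237 − 232 = 5.
Check atomic number: 93 = 41 + 52 + 0 = 93. ✓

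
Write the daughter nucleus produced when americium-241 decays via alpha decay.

Alpha decay: mass number changes by -4, atomic number by -2.
A: 241 − 4 = 237; Z: 95 − 2 = 93.
Z = 93 is neptunium, so the daughter is neptunium-237.

Np-237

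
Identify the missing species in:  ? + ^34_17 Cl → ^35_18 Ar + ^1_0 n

deuteron

Conserve mass number: A + 34 = 35 + 1, so A = 2.
Conserve atomic number: Z + 17 = 18 + 0, so Z = 1.
A = 2 and Z = 1 is ^2_1 H — a deuteron.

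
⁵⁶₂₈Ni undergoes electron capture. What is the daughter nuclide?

Co-56

Electron capture: mass number changes by +0, atomic number by -1.
A: 56 = 56; Z: 28 − 1 = 27.
Z = 27 is cobalt, so the daughter is ⁵⁶₂₇Co.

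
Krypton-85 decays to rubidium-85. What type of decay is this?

ΔA = 85 − 85 = 0; ΔZ = 37 − 36 = +1.
A is unchanged and Z rises by 1 — a neutron has become a proton (β⁻ decay).

beta-minus decay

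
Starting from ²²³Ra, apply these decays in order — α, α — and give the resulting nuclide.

Po-215

Start: (A, Z) = (223, 88).
After α: (219, 86).
After α: (215, 84).
Z = 84 is polonium.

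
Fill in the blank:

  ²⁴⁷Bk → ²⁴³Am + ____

alpha particle

Conserve mass number: 247 = 243 + A, so A = 4.
Conserve atomic number: 97 = 95 + Z, so Z = 2.
A = 4 and Z = 2 is ⁴He — an alpha particle.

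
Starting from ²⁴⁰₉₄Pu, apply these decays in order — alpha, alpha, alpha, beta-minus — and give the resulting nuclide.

Ac-228

Start: (A, Z) = (240, 94).
After α: (236, 92).
After α: (232, 90).
After α: (228, 88).
After β⁻: (228, 89).
Z = 89 is actinium.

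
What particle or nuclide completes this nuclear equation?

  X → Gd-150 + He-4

Conserve mass number: A = 150 + 4, so A = 154.
Conserve atomic number: Z = 64 + 2, so Z = 66.
Z = 66 is dysprosium, so the species is Dy-154.

Dy-154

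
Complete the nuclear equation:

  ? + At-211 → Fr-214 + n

Conserve mass number: A + 211 = 214 + 1, so A = 4.
Conserve atomic number: Z + 85 = 87 + 0, so Z = 2.
A = 4 and Z = 2 is He-4 — an alpha particle.

alpha particle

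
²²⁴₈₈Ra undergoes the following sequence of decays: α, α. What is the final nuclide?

Po-216

Start: (A, Z) = (224, 88).
After α: (220, 86).
After α: (216, 84).
Z = 84 is polonium.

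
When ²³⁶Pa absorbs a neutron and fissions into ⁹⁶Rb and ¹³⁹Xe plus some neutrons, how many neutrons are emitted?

Conserve mass number: 237 = 96 + 139 + k, so k = 237 − 235 = 2.
Check atomic number: 91 = 37 + 54 + 0 = 91. ✓

2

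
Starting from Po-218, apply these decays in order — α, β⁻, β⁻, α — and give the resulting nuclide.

Start: (A, Z) = (218, 84).
After α: (214, 82).
After β⁻: (214, 83).
After β⁻: (214, 84).
After α: (210, 82).
Z = 82 is lead.

Pb-210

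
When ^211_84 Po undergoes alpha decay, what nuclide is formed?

Pb-207

Alpha decay: mass number changes by -4, atomic number by -2.
A: 211 − 4 = 207; Z: 84 − 2 = 82.
Z = 82 is lead, so the daughter is ^207_82 Pb.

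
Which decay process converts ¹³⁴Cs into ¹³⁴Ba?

ΔA = 134 − 134 = 0; ΔZ = 56 − 55 = +1.
A is unchanged and Z rises by 1 — a neutron has become a proton (β⁻ decay).

beta-minus decay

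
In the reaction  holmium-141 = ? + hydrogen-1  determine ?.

Dy-140

Conserve mass number: 141 = A + 1, so A = 140.
Conserve atomic number: 67 = Z + 1, so Z = 66.
Z = 66 is dysprosium, so the species is dysprosium-140.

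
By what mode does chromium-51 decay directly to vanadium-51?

beta-plus decay or electron capture

ΔA = 51 − 51 = 0; ΔZ = 23 − 24 = -1.
A is unchanged and Z drops by 1 — a proton has become a neutron (β⁺ emission or electron capture).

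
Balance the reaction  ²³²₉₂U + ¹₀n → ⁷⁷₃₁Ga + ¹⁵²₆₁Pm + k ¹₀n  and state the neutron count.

Conserve mass number: 233 = 77 + 152 + k, so k = 233 − 229 = 4.
Check atomic number: 92 = 31 + 61 + 0 = 92. ✓

4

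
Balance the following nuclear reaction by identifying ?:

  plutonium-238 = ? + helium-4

Conserve mass number: 238 = A + 4, so A = 234.
Conserve atomic number: 94 = Z + 2, so Z = 92.
Z = 92 is uranium, so the species is uranium-234.

U-234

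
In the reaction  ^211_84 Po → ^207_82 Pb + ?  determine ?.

alpha particle

Conserve mass number: 211 = 207 + A, so A = 4.
Conserve atomic number: 84 = 82 + Z, so Z = 2.
A = 4 and Z = 2 is ^4_2 He — an alpha particle.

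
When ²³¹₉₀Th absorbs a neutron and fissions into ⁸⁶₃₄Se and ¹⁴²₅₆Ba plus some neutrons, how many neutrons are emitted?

4

Conserve mass number: 232 = 86 + 142 + k, so k = 232 − 228 = 4.
Check atomic number: 90 = 34 + 56 + 0 = 90. ✓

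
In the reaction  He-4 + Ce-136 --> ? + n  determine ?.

Nd-139

Conserve mass number: 4 + 136 = A + 1, so A = 139.
Conserve atomic number: 2 + 58 = Z + 0, so Z = 60.
Z = 60 is neodymium, so the species is Nd-139.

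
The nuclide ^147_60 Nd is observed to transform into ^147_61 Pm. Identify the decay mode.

ΔA = 147 − 147 = 0; ΔZ = 61 − 60 = +1.
A is unchanged and Z rises by 1 — a neutron has become a proton (β⁻ decay).

beta-minus decay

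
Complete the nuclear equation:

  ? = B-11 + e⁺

C-11

Conserve mass number: A = 11 + 0, so A = 11.
Conserve atomic number: Z = 5 + 1, so Z = 6.
Z = 6 is carbon, so the species is C-11.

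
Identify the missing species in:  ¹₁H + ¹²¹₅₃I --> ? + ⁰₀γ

Xe-122

Conserve mass number: 1 + 121 = A + 0, so A = 122.
Conserve atomic number: 1 + 53 = Z + 0, so Z = 54.
Z = 54 is xenon, so the species is ¹²²₅₄Xe.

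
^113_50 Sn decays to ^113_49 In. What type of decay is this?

ΔA = 113 − 113 = 0; ΔZ = 49 − 50 = -1.
A is unchanged and Z drops by 1 — a proton has become a neutron (β⁺ emission or electron capture).

beta-plus decay or electron capture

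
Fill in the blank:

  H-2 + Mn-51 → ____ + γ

Conserve mass number: 2 + 51 = A + 0, so A = 53.
Conserve atomic number: 1 + 25 = Z + 0, so Z = 26.
Z = 26 is iron, so the species is Fe-53.

Fe-53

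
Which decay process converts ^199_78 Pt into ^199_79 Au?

ΔA = 199 − 199 = 0; ΔZ = 79 − 78 = +1.
A is unchanged and Z rises by 1 — a neutron has become a proton (β⁻ decay).

beta-minus decay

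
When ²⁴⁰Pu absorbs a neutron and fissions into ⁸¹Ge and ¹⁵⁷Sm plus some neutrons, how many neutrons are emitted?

3

Conserve mass number: 241 = 81 + 157 + k, so k = 241 − 238 = 3.
Check atomic number: 94 = 32 + 62 + 0 = 94. ✓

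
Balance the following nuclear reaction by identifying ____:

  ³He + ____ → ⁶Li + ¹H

Conserve mass number: 3 + A = 6 + 1, so A = 4.
Conserve atomic number: 2 + Z = 3 + 1, so Z = 2.
A = 4 and Z = 2 is ⁴He — an alpha particle.

alpha particle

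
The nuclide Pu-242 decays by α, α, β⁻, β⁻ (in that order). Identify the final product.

U-234

Start: (A, Z) = (242, 94).
After α: (238, 92).
After α: (234, 90).
After β⁻: (234, 91).
After β⁻: (234, 92).
Z = 92 is uranium.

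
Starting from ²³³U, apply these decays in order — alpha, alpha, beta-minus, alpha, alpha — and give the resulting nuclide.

Start: (A, Z) = (233, 92).
After α: (229, 90).
After α: (225, 88).
After β⁻: (225, 89).
After α: (221, 87).
After α: (217, 85).
Z = 85 is astatine.

At-217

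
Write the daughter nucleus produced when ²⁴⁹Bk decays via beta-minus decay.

Cf-249

Beta-minus decay: mass number changes by +0, atomic number by +1.
A: 249 = 249; Z: 97 + 1 = 98.
Z = 98 is californium, so the daughter is ²⁴⁹Cf.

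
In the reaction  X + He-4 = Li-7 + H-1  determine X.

alpha particle

Conserve mass number: A + 4 = 7 + 1, so A = 4.
Conserve atomic number: Z + 2 = 3 + 1, so Z = 2.
A = 4 and Z = 2 is He-4 — an alpha particle.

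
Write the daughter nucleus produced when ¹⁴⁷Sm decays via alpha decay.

Nd-143

Alpha decay: mass number changes by -4, atomic number by -2.
A: 147 − 4 = 143; Z: 62 − 2 = 60.
Z = 60 is neodymium, so the daughter is ¹⁴³Nd.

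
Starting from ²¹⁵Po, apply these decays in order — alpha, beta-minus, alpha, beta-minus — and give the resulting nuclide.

Start: (A, Z) = (215, 84).
After α: (211, 82).
After β⁻: (211, 83).
After α: (207, 81).
After β⁻: (207, 82).
Z = 82 is lead.

Pb-207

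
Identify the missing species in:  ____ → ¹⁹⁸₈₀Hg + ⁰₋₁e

Au-198

Conserve mass number: A = 198 + 0, so A = 198.
Conserve atomic number: Z = 80 − 1, so Z = 79.
Z = 79 is gold, so the species is ¹⁹⁸₇₉Au.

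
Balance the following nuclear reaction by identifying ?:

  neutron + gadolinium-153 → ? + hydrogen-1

Conserve mass number: 1 + 153 = A + 1, so A = 153.
Conserve atomic number: 0 + 64 = Z + 1, so Z = 63.
Z = 63 is europium, so the species is europium-153.

Eu-153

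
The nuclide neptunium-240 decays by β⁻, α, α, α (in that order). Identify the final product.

Ra-228

Start: (A, Z) = (240, 93).
After β⁻: (240, 94).
After α: (236, 92).
After α: (232, 90).
After α: (228, 88).
Z = 88 is radium.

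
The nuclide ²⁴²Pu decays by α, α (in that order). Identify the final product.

Th-234

Start: (A, Z) = (242, 94).
After α: (238, 92).
After α: (234, 90).
Z = 90 is thorium.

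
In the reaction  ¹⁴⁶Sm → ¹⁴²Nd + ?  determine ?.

alpha particle

Conserve mass number: 146 = 142 + A, so A = 4.
Conserve atomic number: 62 = 60 + Z, so Z = 2.
A = 4 and Z = 2 is ⁴He — an alpha particle.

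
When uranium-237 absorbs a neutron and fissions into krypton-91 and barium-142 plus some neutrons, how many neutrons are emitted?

5

Conserve mass number: 238 = 91 + 142 + k, so k = 238 − 233 = 5.
Check atomic number: 92 = 36 + 56 + 0 = 92. ✓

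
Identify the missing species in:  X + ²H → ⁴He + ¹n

triton

Conserve mass number: A + 2 = 4 + 1, so A = 3.
Conserve atomic number: Z + 1 = 2 + 0, so Z = 1.
A = 3 and Z = 1 is ³H — a triton.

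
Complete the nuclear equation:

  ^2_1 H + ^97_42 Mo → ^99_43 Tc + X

Conserve mass number: 2 + 97 = 99 + A, so A = 0.
Conserve atomic number: 1 + 42 = 43 + Z, so Z = 0.
A = 0 and Z = 0 is ^0_0 γ — a gamma ray.

gamma ray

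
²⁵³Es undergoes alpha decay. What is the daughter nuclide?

Bk-249

Alpha decay: mass number changes by -4, atomic number by -2.
A: 253 − 4 = 249; Z: 99 − 2 = 97.
Z = 97 is berkelium, so the daughter is ²⁴⁹Bk.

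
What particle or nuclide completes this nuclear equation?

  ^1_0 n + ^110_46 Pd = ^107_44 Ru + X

Conserve mass number: 1 + 110 = 107 + A, so A = 4.
Conserve atomic number: 0 + 46 = 44 + Z, so Z = 2.
A = 4 and Z = 2 is ^4_2 He — an alpha particle.

alpha particle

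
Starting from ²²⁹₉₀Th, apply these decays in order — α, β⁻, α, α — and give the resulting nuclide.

At-217

Start: (A, Z) = (229, 90).
After α: (225, 88).
After β⁻: (225, 89).
After α: (221, 87).
After α: (217, 85).
Z = 85 is astatine.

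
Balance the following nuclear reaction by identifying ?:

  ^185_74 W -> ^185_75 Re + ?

beta-minus particle

Conserve mass number: 185 = 185 + A, so A = 0.
Conserve atomic number: 74 = 75 + Z, so Z = -1.
A = 0 and Z = -1 is ^0_-1 e — a beta-minus particle.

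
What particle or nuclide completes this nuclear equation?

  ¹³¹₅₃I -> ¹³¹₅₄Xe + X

beta-minus particle

Conserve mass number: 131 = 131 + A, so A = 0.
Conserve atomic number: 53 = 54 + Z, so Z = -1.
A = 0 and Z = -1 is ⁰₋₁e — a beta-minus particle.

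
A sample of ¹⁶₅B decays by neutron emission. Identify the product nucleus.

Neutron emission: mass number changes by -1, atomic number by +0.
A: 16 − 1 = 15; Z: 5 = 5.
Z = 5 is boron, so the daughter is ¹⁵₅B.

B-15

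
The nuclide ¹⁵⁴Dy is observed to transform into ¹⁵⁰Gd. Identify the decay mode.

alpha decay

ΔA = 150 − 154 = -4; ΔZ = 64 − 66 = -2.
A drops by 4 and Z drops by 2 — the signature of alpha emission.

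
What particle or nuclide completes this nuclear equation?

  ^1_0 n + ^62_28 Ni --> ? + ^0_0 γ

Conserve mass number: 1 + 62 = A + 0, so A = 63.
Conserve atomic number: 0 + 28 = Z + 0, so Z = 28.
Z = 28 is nickel, so the species is ^63_28 Ni.

Ni-63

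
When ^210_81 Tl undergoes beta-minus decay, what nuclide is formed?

Beta-minus decay: mass number changes by +0, atomic number by +1.
A: 210 = 210; Z: 81 + 1 = 82.
Z = 82 is lead, so the daughter is ^210_82 Pb.

Pb-210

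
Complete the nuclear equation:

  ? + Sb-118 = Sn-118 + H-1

Conserve mass number: A + 118 = 118 + 1, so A = 1.
Conserve atomic number: Z + 51 = 50 + 1, so Z = 0.
A = 1 and Z = 0 is n — a neutron.

neutron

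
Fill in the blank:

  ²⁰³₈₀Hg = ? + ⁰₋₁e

Conserve mass number: 203 = A + 0, so A = 203.
Conserve atomic number: 80 = Z − 1, so Z = 81.
Z = 81 is thallium, so the species is ²⁰³₈₁Tl.

Tl-203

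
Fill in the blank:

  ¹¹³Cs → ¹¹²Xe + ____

proton

Conserve mass number: 113 = 112 + A, so A = 1.
Conserve atomic number: 55 = 54 + Z, so Z = 1.
A = 1 and Z = 1 is ¹H — a proton.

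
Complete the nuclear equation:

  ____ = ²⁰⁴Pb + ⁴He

Conserve mass number: A = 204 + 4, so A = 208.
Conserve atomic number: Z = 82 + 2, so Z = 84.
Z = 84 is polonium, so the species is ²⁰⁸Po.

Po-208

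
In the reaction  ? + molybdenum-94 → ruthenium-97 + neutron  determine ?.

Conserve mass number: A + 94 = 97 + 1, so A = 4.
Conserve atomic number: Z + 42 = 44 + 0, so Z = 2.
A = 4 and Z = 2 is helium-4 — an alpha particle.

alpha particle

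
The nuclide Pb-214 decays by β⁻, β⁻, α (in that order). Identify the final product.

Start: (A, Z) = (214, 82).
After β⁻: (214, 83).
After β⁻: (214, 84).
After α: (210, 82).
Z = 82 is lead.

Pb-210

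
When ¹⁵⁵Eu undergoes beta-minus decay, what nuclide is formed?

Gd-155

Beta-minus decay: mass number changes by +0, atomic number by +1.
A: 155 = 155; Z: 63 + 1 = 64.
Z = 64 is gadolinium, so the daughter is ¹⁵⁵Gd.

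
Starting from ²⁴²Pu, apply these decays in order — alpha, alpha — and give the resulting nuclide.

Th-234

Start: (A, Z) = (242, 94).
After α: (238, 92).
After α: (234, 90).
Z = 90 is thorium.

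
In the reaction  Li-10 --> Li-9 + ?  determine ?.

neutron

Conserve mass number: 10 = 9 + A, so A = 1.
Conserve atomic number: 3 = 3 + Z, so Z = 0.
A = 1 and Z = 0 is n — a neutron.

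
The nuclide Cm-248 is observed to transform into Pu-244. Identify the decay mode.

ΔA = 244 − 248 = -4; ΔZ = 94 − 96 = -2.
A drops by 4 and Z drops by 2 — the signature of alpha emission.

alpha decay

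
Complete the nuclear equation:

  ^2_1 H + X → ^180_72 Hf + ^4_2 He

Conserve mass number: 2 + A = 180 + 4, so A = 182.
Conserve atomic number: 1 + Z = 72 + 2, so Z = 73.
Z = 73 is tantalum, so the species is ^182_73 Ta.

Ta-182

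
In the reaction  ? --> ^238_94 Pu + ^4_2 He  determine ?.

Conserve mass number: A = 238 + 4, so A = 242.
Conserve atomic number: Z = 94 + 2, so Z = 96.
Z = 96 is curium, so the species is ^242_96 Cm.

Cm-242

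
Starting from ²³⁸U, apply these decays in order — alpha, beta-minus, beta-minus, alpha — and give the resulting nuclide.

Start: (A, Z) = (238, 92).
After α: (234, 90).
After β⁻: (234, 91).
After β⁻: (234, 92).
After α: (230, 90).
Z = 90 is thorium.

Th-230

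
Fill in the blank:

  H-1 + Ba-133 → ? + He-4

Cs-130

Conserve mass number: 1 + 133 = A + 4, so A = 130.
Conserve atomic number: 1 + 56 = Z + 2, so Z = 55.
Z = 55 is caesium, so the species is Cs-130.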